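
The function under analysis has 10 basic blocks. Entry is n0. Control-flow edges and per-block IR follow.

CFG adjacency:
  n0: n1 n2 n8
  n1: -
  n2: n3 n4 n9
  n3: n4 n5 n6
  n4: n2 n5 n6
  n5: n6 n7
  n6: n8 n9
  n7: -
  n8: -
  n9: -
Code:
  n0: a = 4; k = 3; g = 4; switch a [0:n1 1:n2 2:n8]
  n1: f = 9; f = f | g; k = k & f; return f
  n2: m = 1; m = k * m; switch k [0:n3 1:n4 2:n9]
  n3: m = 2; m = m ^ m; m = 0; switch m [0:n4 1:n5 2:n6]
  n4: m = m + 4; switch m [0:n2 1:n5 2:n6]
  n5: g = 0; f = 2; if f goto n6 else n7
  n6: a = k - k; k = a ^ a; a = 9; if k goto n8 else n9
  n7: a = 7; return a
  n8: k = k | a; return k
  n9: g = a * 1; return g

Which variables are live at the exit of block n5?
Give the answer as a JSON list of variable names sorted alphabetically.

Answer: ["k"]

Derivation:
def/use:
  n0: def={a,g,k} ue=∅
  n1: def={f,k} ue={g,k}
  n2: def={m} ue={k}
  n3: def={m} ue=∅
  n4: def={m} ue={m}
  n5: def={f,g} ue=∅
  n6: def={a,k} ue={k}
  n7: def={a} ue=∅
  n8: def={k} ue={a,k}
  n9: def={g} ue={a}

Live sets:
  n0: in=∅ out={a,g,k}
  n1: in={g,k} out=∅
  n2: in={a,k} out={a,k,m}
  n3: in={a,k} out={a,k,m}
  n4: in={a,k,m} out={a,k}
  n5: in={k} out={k}
  n6: in={k} out={a,k}
  n7: in=∅ out=∅
  n8: in={a,k} out=∅
  n9: in={a} out=∅

live-out(n5) = ["k"]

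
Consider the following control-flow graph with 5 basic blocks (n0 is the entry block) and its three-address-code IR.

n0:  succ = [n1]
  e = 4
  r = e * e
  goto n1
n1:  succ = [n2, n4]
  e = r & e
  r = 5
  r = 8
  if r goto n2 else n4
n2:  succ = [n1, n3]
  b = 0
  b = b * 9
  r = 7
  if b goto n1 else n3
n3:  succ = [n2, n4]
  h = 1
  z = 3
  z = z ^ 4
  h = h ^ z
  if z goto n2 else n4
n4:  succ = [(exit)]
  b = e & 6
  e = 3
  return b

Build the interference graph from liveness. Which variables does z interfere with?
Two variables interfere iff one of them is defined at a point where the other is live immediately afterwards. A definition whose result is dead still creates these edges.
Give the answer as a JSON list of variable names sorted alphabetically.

Answer: ["e", "h"]

Analysis:
Per-block:
  n0 def {e,r} use ∅
  n1 def {e,r} use {e,r}
  n2 def {b,r} use ∅
  n3 def {h,z} use ∅
  n4 def {b,e} use {e}

Liveness:
  live n0: ∅→{e,r}
  live n1: {e,r}→{e}
  live n2: {e}→{e,r}
  live n3: {e}→{e}
  live n4: {e}→∅

Interfere edges:
  b: {e,r}
  e: {b,h,r,z}
  h: {e,z}
  r: {b,e}
  z: {e,h}

N(z) = ["e", "h"]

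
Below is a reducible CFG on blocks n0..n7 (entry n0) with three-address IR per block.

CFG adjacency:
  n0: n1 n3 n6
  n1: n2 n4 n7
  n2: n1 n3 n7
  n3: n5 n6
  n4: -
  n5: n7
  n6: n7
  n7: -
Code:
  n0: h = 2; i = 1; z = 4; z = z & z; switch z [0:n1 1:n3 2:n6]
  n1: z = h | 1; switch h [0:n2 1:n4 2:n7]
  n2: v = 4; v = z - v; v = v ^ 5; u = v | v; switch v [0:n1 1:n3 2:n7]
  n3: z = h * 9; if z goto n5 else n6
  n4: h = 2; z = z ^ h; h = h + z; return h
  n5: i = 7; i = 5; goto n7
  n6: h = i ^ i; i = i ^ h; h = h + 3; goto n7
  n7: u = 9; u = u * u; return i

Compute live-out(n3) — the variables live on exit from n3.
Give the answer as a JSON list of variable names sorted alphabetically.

Answer: ["i"]

Working:
Per-block:
  n0 def {h,i,z} use ∅
  n1 def {z} use {h}
  n2 def {u,v} use {z}
  n3 def {z} use {h}
  n4 def {h,z} use {z}
  n5 def {i} use ∅
  n6 def {h,i} use {i}
  n7 def {u} use {i}

Live sets:
  live n0: ∅→{h,i}
  live n1: {h,i}→{h,i,z}
  live n2: {h,i,z}→{h,i}
  live n3: {h,i}→{i}
  live n4: {z}→∅
  live n5: ∅→{i}
  live n6: {i}→{i}
  live n7: {i}→∅

live-out(n3) = ["i"]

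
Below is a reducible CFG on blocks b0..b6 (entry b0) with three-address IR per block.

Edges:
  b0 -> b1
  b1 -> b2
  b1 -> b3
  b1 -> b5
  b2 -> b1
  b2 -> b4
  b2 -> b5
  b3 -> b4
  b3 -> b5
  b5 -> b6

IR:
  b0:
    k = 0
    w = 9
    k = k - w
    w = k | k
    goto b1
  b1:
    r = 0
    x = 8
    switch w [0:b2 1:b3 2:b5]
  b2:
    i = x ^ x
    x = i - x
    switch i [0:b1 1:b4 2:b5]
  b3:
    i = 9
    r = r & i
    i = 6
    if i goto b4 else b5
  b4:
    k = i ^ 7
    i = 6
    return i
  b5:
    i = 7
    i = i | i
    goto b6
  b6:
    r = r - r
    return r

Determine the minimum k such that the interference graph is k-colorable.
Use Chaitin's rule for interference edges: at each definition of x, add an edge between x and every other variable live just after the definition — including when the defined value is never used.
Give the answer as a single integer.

Answer: 4

Analysis:
def/use:
  b0: {k,w} / ∅
  b1: {r,x} / {w}
  b2: {i,x} / {x}
  b3: {i,r} / {r}
  b4: {i,k} / {i}
  b5: {i} / ∅
  b6: {r} / {r}

Live sets:
  live b0: ∅→{w}
  live b1: {w}→{r,w,x}
  live b2: {r,w,x}→{i,r,w}
  live b3: {r}→{i,r}
  live b4: {i}→∅
  live b5: {r}→{r}
  live b6: {r}→∅

Interference:
  i↔{r,w,x}
  k↔{w}
  r↔{i,w,x}
  w↔{i,k,r,x}
  x↔{i,r,w}

Colouring:
  lower bound: {i,r,w,x} mutually conflict ⇒ χ ≥ 4
  assign i→c1 k→c1 r→c2 w→c0 x→c3 — no edge inside a register ⇒ χ ≤ 4
  χ = 4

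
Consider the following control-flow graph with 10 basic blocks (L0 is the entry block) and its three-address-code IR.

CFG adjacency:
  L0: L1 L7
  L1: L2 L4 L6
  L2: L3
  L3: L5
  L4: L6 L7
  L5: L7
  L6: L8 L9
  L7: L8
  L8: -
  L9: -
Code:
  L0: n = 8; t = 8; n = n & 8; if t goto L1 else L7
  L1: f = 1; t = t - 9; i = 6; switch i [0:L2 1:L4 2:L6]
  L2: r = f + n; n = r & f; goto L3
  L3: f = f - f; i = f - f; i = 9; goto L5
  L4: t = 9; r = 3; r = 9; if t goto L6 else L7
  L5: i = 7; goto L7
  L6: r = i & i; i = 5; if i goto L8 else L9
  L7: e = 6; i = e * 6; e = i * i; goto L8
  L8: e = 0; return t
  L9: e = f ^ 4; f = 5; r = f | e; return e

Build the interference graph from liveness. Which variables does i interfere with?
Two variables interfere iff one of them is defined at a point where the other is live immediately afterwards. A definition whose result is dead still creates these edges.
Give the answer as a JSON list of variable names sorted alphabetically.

Answer: ["f", "n", "r", "t"]

Derivation:
Per-block:
  L0 def {n,t} use ∅
  L1 def {f,i,t} use {t}
  L2 def {n,r} use {f,n}
  L3 def {f,i} use {f}
  L4 def {r,t} use ∅
  L5 def {i} use ∅
  L6 def {i,r} use {i}
  L7 def {e,i} use ∅
  L8 def {e} use {t}
  L9 def {e,f,r} use {f}

Liveness:
  L0: in=∅ out={n,t}
  L1: in={n,t} out={f,i,n,t}
  L2: in={f,n,t} out={f,t}
  L3: in={f,t} out={t}
  L4: in={f,i} out={f,i,t}
  L5: in={t} out={t}
  L6: in={f,i,t} out={f,t}
  L7: in={t} out={t}
  L8: in={t} out=∅
  L9: in={f} out=∅

Conflict graph:
  e↔{f,r,t}
  f↔{e,i,n,r,t}
  i↔{f,n,r,t}
  n↔{f,i,t}
  r↔{e,f,i,t}
  t↔{e,f,i,n,r}

N(i) = ["f", "n", "r", "t"]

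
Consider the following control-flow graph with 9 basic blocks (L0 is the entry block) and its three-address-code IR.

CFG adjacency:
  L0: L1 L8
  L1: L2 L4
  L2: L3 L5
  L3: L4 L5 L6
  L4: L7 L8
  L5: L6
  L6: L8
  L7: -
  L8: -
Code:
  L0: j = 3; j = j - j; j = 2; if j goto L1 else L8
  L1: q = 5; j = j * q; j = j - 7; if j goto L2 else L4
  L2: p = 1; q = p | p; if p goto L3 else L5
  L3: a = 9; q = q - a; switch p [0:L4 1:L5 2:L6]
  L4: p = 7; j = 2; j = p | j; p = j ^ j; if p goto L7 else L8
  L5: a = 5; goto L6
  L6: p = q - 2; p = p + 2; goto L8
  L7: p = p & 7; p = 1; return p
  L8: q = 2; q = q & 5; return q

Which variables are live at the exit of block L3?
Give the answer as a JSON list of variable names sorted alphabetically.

Block summaries:
  L0 def {j} use ∅
  L1 def {j,q} use {j}
  L2 def {p,q} use ∅
  L3 def {a,q} use {p,q}
  L4 def {j,p} use ∅
  L5 def {a} use ∅
  L6 def {p} use {q}
  L7 def {p} use {p}
  L8 def {q} use ∅

Backward fixpoint:
  L0 li=∅ lo={j}
  L1 li={j} lo=∅
  L2 li=∅ lo={p,q}
  L3 li={p,q} lo={q}
  L4 li=∅ lo={p}
  L5 li={q} lo={q}
  L6 li={q} lo=∅
  L7 li={p} lo=∅
  L8 li=∅ lo=∅

live-out(L3) = ["q"]

Answer: ["q"]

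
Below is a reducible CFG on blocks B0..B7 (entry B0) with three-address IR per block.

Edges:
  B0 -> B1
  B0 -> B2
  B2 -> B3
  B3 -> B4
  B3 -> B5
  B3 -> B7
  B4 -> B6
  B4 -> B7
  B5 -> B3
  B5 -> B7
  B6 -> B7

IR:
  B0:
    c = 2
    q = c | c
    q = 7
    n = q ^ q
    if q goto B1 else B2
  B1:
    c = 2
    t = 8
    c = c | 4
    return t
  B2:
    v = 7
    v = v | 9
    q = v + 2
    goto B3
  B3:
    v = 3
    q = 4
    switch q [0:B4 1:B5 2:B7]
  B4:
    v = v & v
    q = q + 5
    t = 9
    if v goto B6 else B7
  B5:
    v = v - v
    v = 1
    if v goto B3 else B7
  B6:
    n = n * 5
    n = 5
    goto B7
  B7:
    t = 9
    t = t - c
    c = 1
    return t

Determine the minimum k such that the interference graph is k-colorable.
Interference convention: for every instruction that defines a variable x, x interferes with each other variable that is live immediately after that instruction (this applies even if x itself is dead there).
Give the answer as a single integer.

def/use:
  B0: {c,n,q} / ∅
  B1: {c,t} / ∅
  B2: {q,v} / ∅
  B3: {q,v} / ∅
  B4: {q,t,v} / {q,v}
  B5: {v} / {v}
  B6: {n} / {n}
  B7: {c,t} / {c}

Live sets:
  B0 li=∅ lo={c,n}
  B1 li=∅ lo=∅
  B2 li={c,n} lo={c,n}
  B3 li={c,n} lo={c,n,q,v}
  B4 li={c,n,q,v} lo={c,n}
  B5 li={c,n,v} lo={c,n}
  B6 li={c,n} lo={c}
  B7 li={c} lo=∅

Conflict graph:
  c — {n,q,t,v}
  n — {c,q,t,v}
  q — {c,n,v}
  t — {c,n,v}
  v — {c,n,q,t}

Colouring:
  lower bound: {c,n,q,v} mutually conflict ⇒ χ ≥ 4
  4-colouring: c0={c}  c1={n}  c2={v}  c3={q,t}
  χ = 4

Answer: 4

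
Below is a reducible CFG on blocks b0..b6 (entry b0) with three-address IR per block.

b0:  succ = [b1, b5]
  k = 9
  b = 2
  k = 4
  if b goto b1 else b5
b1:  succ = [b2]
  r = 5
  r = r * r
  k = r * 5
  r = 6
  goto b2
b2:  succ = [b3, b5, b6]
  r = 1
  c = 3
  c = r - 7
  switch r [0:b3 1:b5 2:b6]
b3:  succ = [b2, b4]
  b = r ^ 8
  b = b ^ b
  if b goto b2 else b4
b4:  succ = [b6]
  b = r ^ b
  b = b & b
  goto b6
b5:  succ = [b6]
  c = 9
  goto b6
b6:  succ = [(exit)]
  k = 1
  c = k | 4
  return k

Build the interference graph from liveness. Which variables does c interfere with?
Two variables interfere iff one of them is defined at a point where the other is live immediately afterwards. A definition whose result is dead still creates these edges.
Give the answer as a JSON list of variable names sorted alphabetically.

Per-block:
  b0: def={b,k} ue=∅
  b1: def={k,r} ue=∅
  b2: def={c,r} ue=∅
  b3: def={b} ue={r}
  b4: def={b} ue={b,r}
  b5: def={c} ue=∅
  b6: def={c,k} ue=∅

Backward fixpoint:
  b0: in=∅ out=∅
  b1: in=∅ out=∅
  b2: in=∅ out={r}
  b3: in={r} out={b,r}
  b4: in={b,r} out=∅
  b5: in=∅ out=∅
  b6: in=∅ out=∅

Interference:
  b↔{k,r}
  c↔{k,r}
  k↔{b,c}
  r↔{b,c}

N(c) = ["k", "r"]

Answer: ["k", "r"]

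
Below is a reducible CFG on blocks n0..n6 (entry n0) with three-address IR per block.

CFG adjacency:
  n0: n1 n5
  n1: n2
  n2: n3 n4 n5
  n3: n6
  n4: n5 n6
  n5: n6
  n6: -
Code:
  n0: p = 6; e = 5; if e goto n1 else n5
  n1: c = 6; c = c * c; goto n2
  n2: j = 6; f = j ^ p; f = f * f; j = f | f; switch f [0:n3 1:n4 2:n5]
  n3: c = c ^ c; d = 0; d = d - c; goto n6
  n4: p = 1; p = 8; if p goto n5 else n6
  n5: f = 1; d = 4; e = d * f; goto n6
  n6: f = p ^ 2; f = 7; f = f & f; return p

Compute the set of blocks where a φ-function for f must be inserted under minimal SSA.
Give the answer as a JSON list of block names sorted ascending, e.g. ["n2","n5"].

Answer: ["n5", "n6"]

Derivation:
idom tree: n1←n0 n2←n1 n3←n2 n4←n2 n5←n0 n6←n0
Dom∩ at merges:
  n5: preds {n0,n2,n4}: {n0} ∩ {n0,n1,n2} ∩ {n0,n1,n2,n4} = {n0}; idom=n0
  n6: preds {n3,n4,n5}: {n0,n1,n2,n3} ∩ {n0,n1,n2,n4} ∩ {n0,n5} = {n0}; idom=n0

DF derivation:
  join n5 pred n0: · stop@n0
  join n5 pred n2: n2→n1 stop@n0
  join n5 pred n4: n4→n2→n1 stop@n0
  join n6 pred n3: n3→n2→n1 stop@n0
  join n6 pred n4: n4→n2→n1 stop@n0
  join n6 pred n5: n5 stop@n0
  n0: DF=∅
  n1: DF={n5,n6}
  n2: DF={n5,n6}
  n3: DF={n6}
  n4: DF={n5,n6}
  n5: DF={n6}
  n6: DF=∅

φ for f: defs {n2,n5,n6}
  DF⁺ = {n5,n6}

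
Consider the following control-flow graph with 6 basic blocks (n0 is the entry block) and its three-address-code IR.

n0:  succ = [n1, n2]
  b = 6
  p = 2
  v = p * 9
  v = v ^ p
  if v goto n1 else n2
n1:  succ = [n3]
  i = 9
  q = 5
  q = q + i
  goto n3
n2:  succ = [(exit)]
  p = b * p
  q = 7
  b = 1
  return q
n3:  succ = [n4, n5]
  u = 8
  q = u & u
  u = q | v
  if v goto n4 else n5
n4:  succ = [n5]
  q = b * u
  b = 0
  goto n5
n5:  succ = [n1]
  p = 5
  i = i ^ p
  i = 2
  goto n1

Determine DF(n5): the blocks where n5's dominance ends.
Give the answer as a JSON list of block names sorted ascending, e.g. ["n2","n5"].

Answer: ["n1"]

Derivation:
idom tree: n1←n0 n2←n0 n3←n1 n4←n3 n5←n3
Join-block Dom:
  n1: preds {n0,n5}: {n0} ∩ {n0,n1,n3,n5} = {n0}; idom=n0
  n5: preds {n3,n4}: {n0,n1,n3} ∩ {n0,n1,n3,n4} = {n0,n1,n3}; idom=n3

DF derivation:
  join n1 pred n0: · stop@n0
  join n1 pred n5: n5→n3→n1 stop@n0
  join n5 pred n3: · stop@n3
  join n5 pred n4: n4 stop@n3
  DF(n0)=∅
  DF(n1)={n1}
  DF(n2)=∅
  DF(n3)={n1}
  DF(n4)={n5}
  DF(n5)={n1}

DF(n5) = ["n1"]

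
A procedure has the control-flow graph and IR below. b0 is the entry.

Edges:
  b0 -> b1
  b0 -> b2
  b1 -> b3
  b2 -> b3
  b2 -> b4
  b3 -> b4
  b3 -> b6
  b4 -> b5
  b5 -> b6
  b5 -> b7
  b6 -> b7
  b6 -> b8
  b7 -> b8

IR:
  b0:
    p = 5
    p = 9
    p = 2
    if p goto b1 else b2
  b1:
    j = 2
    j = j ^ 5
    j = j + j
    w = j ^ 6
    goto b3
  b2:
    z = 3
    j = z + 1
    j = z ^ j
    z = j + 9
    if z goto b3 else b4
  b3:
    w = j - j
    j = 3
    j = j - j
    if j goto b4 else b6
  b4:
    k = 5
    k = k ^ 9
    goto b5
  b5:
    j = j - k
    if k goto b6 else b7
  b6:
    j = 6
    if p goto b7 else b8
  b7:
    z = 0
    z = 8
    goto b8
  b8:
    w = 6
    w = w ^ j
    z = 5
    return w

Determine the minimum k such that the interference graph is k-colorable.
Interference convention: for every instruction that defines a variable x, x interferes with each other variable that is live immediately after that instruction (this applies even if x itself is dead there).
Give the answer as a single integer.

Block summaries:
  b0: {p} / ∅
  b1: {j,w} / ∅
  b2: {j,z} / ∅
  b3: {j,w} / {j}
  b4: {k} / ∅
  b5: {j} / {j,k}
  b6: {j} / {p}
  b7: {z} / ∅
  b8: {w,z} / {j}

Live sets:
  live b0: ∅→{p}
  live b1: {p}→{j,p}
  live b2: {p}→{j,p}
  live b3: {j,p}→{j,p}
  live b4: {j,p}→{j,k,p}
  live b5: {j,k,p}→{j,p}
  live b6: {p}→{j}
  live b7: {j}→{j}
  live b8: {j}→∅

Conflict graph:
  j: {k,p,w,z}
  k: {j,p}
  p: {j,k,w,z}
  w: {j,p,z}
  z: {j,p,w}

Registers:
  {j,p,w,z} pairwise interfere (4-clique) ⇒ χ ≥ 4
  assign j→R0 k→R2 p→R1 w→R2 z→R3 — no edge inside a register ⇒ χ ≤ 4
  χ = 4

Answer: 4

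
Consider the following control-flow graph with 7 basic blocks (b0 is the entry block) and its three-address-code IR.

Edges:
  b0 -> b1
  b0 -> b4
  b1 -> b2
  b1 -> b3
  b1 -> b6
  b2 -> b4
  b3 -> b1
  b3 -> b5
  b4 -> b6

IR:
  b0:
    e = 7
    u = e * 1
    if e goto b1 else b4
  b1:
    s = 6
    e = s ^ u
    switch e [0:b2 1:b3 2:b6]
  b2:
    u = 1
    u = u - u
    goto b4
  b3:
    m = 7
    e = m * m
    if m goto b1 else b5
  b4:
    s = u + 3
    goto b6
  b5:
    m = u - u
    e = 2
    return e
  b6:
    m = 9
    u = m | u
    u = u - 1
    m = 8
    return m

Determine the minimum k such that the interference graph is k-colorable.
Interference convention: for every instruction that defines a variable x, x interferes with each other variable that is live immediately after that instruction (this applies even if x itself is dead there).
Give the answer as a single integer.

Answer: 3

Working:
def/use:
  b0 def {e,u} use ∅
  b1 def {e,s} use {u}
  b2 def {u} use ∅
  b3 def {e,m} use ∅
  b4 def {s} use {u}
  b5 def {e,m} use {u}
  b6 def {m,u} use {u}

Live sets:
  live b0: ∅→{u}
  live b1: {u}→{u}
  live b2: ∅→{u}
  live b3: {u}→{u}
  live b4: {u}→{u}
  live b5: {u}→∅
  live b6: {u}→∅

Interference:
  e↔{m,u}
  m↔{e,u}
  s↔{u}
  u↔{e,m,s}

Registers:
  clique {e,m,u} ⇒ need ≥ 3
  assign e→R1 m→R2 s→R1 u→R0 — no edge inside a register ⇒ χ ≤ 3
  χ = 3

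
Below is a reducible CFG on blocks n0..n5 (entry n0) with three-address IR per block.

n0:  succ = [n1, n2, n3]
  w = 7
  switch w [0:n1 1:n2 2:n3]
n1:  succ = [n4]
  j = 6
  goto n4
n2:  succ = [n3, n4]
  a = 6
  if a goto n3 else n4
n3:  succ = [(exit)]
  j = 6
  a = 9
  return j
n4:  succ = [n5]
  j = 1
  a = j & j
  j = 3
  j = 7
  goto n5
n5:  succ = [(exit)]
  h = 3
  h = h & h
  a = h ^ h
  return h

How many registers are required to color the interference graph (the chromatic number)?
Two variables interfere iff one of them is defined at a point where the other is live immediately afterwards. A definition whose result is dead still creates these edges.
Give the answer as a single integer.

def/use:
  n0: def={w} ue=∅
  n1: def={j} ue=∅
  n2: def={a} ue=∅
  n3: def={a,j} ue=∅
  n4: def={a,j} ue=∅
  n5: def={a,h} ue=∅

Live sets:
  live n0: ∅→∅
  live n1: ∅→∅
  live n2: ∅→∅
  live n3: ∅→∅
  live n4: ∅→∅
  live n5: ∅→∅

Interfere edges:
  a: {h,j}
  h: {a}
  j: {a}
  w: ∅

Registers:
  clique {a,h} ⇒ need ≥ 2
  assign a→c0 h→c1 j→c1 w→c0 — no edge inside a register ⇒ χ ≤ 2
  χ = 2

Answer: 2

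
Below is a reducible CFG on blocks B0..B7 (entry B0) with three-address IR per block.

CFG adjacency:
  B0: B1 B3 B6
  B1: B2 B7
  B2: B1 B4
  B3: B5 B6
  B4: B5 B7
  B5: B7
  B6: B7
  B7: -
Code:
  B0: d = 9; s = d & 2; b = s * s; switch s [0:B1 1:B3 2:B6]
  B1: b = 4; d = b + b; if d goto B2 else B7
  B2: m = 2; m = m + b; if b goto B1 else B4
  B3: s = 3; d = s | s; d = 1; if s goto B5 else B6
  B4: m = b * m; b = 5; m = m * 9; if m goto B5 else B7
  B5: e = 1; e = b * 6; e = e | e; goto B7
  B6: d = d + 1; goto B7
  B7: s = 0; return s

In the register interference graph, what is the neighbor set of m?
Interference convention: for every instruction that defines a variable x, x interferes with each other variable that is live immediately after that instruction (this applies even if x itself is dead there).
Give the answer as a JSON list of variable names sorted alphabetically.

def/use:
  B0 def {b,d,s} use ∅
  B1 def {b,d} use ∅
  B2 def {m} use {b}
  B3 def {d,s} use ∅
  B4 def {b,m} use {b,m}
  B5 def {e} use {b}
  B6 def {d} use {d}
  B7 def {s} use ∅

Liveness:
  B0: in=∅ out={b,d}
  B1: in=∅ out={b}
  B2: in={b} out={b,m}
  B3: in={b} out={b,d}
  B4: in={b,m} out={b}
  B5: in={b} out=∅
  B6: in={d} out=∅
  B7: in=∅ out=∅

Interfere edges:
  b: {d,e,m,s}
  d: {b,s}
  e: {b}
  m: {b}
  s: {b,d}

N(m) = ["b"]

Answer: ["b"]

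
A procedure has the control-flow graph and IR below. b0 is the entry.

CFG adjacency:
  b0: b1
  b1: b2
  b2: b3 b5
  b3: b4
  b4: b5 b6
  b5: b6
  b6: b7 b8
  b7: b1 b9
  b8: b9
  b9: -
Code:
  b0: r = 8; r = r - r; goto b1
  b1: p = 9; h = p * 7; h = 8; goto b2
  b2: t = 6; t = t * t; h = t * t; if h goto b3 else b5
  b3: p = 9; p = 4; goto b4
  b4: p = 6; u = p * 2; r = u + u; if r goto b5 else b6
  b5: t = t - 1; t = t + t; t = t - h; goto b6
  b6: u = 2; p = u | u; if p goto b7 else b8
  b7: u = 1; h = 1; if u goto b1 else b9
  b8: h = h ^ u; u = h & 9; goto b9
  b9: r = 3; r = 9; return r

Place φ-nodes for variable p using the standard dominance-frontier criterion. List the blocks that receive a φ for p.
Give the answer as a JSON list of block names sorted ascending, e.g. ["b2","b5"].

Answer: ["b1", "b5", "b6"]

Analysis:
idom tree: b1←b0 b2←b1 b3←b2 b4←b3 b5←b2 b6←b2 b7←b6 b8←b6 b9←b6
Dom at joins:
  b1: preds {b0,b7}: {b0} ∩ {b0,b1,b2,b6,b7} = {b0}; idom=b0
  b5: preds {b2,b4}: {b0,b1,b2} ∩ {b0,b1,b2,b3,b4} = {b0,b1,b2}; idom=b2
  b6: preds {b4,b5}: {b0,b1,b2,b3,b4} ∩ {b0,b1,b2,b5} = {b0,b1,b2}; idom=b2
  b9: preds {b7,b8}: {b0,b1,b2,b6,b7} ∩ {b0,b1,b2,b6,b8} = {b0,b1,b2,b6}; idom=b6

DF walk-up:
  b1←b0: walk · to b0
  b1←b7: walk b7→b6→b2→b1 to b0
  b5←b2: walk · to b2
  b5←b4: walk b4→b3 to b2
  b6←b4: walk b4→b3 to b2
  b6←b5: walk b5 to b2
  b9←b7: walk b7 to b6
  b9←b8: walk b8 to b6
  b0 → ∅
  b1 → {b1}
  b2 → {b1}
  b3 → {b5,b6}
  b4 → {b5,b6}
  b5 → {b6}
  b6 → {b1}
  b7 → {b1,b9}
  b8 → {b9}
  b9 → ∅

φ for p: defs {b1,b3,b4,b6}
  DF⁺ = {b1,b5,b6}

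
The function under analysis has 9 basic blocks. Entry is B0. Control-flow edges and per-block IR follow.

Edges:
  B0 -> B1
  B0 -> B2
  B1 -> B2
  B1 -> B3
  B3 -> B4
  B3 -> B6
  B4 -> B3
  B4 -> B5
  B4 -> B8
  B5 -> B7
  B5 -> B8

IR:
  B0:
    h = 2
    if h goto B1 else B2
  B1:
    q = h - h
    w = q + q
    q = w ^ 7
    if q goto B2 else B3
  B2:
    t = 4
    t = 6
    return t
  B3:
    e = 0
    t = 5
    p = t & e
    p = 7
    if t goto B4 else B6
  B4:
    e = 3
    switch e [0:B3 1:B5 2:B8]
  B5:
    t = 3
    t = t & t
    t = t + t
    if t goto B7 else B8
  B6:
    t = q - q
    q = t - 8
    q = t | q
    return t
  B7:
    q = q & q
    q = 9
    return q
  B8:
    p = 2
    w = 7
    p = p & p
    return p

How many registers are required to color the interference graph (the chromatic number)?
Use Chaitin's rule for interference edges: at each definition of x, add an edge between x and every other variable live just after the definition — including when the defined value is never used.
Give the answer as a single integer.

Block summaries:
  B0 def {h} use ∅
  B1 def {q,w} use {h}
  B2 def {t} use ∅
  B3 def {e,p,t} use ∅
  B4 def {e} use ∅
  B5 def {t} use ∅
  B6 def {q,t} use {q}
  B7 def {q} use {q}
  B8 def {p,w} use ∅

Live sets:
  B0: in=∅ out={h}
  B1: in={h} out={q}
  B2: in=∅ out=∅
  B3: in={q} out={q}
  B4: in={q} out={q}
  B5: in={q} out={q}
  B6: in={q} out=∅
  B7: in={q} out=∅
  B8: in=∅ out=∅

Interference:
  e: {q,t}
  h: ∅
  p: {q,t,w}
  q: {e,p,t}
  t: {e,p,q}
  w: {p}

Registers:
  {e,q,t} pairwise interfere (3-clique) ⇒ χ ≥ 3
  3-colouring: c0={e,h,p}  c1={q,w}  c2={t}
  χ = 3

Answer: 3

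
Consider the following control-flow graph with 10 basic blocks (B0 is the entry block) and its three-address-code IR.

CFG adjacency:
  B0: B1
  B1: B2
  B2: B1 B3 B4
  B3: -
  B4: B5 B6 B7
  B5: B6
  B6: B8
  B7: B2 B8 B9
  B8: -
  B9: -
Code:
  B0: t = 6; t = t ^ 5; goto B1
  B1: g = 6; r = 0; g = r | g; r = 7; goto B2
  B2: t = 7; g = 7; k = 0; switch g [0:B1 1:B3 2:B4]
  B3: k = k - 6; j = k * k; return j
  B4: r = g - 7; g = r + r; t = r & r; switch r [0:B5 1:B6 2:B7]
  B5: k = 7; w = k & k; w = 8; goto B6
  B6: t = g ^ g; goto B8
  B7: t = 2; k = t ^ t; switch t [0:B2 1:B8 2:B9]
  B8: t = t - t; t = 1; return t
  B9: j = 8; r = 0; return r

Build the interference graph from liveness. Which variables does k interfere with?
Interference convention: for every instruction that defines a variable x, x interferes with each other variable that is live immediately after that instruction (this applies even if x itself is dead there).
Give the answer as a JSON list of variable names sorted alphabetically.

Answer: ["g", "t"]

Analysis:
def/use:
  B0: def={t} ue=∅
  B1: def={g,r} ue=∅
  B2: def={g,k,t} ue=∅
  B3: def={j,k} ue={k}
  B4: def={g,r,t} ue={g}
  B5: def={k,w} ue=∅
  B6: def={t} ue={g}
  B7: def={k,t} ue=∅
  B8: def={t} ue={t}
  B9: def={j,r} ue=∅

Liveness:
  B0 li=∅ lo=∅
  B1 li=∅ lo=∅
  B2 li=∅ lo={g,k}
  B3 li={k} lo=∅
  B4 li={g} lo={g}
  B5 li={g} lo={g}
  B6 li={g} lo={t}
  B7 li=∅ lo={t}
  B8 li={t} lo=∅
  B9 li=∅ lo=∅

Interference:
  g: {k,r,t,w}
  j: ∅
  k: {g,t}
  r: {g,t}
  t: {g,k,r}
  w: {g}

N(k) = ["g", "t"]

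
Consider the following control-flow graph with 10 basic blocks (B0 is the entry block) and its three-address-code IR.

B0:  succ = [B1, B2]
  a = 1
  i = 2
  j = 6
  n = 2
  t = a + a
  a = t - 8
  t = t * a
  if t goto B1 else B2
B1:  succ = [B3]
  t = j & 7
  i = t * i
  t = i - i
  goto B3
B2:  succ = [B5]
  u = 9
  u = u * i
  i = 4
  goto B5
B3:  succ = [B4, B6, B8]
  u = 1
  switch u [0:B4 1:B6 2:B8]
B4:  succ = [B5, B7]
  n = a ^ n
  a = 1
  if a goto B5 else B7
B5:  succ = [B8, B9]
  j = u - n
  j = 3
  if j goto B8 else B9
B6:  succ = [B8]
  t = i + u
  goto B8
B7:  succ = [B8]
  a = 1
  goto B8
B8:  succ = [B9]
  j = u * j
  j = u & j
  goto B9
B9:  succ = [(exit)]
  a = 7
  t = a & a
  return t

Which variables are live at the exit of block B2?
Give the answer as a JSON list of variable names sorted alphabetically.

Answer: ["n", "u"]

Working:
def/use:
  B0: def={a,i,j,n,t} ue=∅
  B1: def={i,t} ue={i,j}
  B2: def={i,u} ue={i}
  B3: def={u} ue=∅
  B4: def={a,n} ue={a,n}
  B5: def={j} ue={n,u}
  B6: def={t} ue={i,u}
  B7: def={a} ue=∅
  B8: def={j} ue={j,u}
  B9: def={a,t} ue=∅

Backward fixpoint:
  B0 li=∅ lo={a,i,j,n}
  B1 li={a,i,j,n} lo={a,i,j,n}
  B2 li={i,n} lo={n,u}
  B3 li={a,i,j,n} lo={a,i,j,n,u}
  B4 li={a,j,n,u} lo={j,n,u}
  B5 li={n,u} lo={j,u}
  B6 li={i,j,u} lo={j,u}
  B7 li={j,u} lo={j,u}
  B8 li={j,u} lo=∅
  B9 li=∅ lo=∅

live-out(B2) = ["n", "u"]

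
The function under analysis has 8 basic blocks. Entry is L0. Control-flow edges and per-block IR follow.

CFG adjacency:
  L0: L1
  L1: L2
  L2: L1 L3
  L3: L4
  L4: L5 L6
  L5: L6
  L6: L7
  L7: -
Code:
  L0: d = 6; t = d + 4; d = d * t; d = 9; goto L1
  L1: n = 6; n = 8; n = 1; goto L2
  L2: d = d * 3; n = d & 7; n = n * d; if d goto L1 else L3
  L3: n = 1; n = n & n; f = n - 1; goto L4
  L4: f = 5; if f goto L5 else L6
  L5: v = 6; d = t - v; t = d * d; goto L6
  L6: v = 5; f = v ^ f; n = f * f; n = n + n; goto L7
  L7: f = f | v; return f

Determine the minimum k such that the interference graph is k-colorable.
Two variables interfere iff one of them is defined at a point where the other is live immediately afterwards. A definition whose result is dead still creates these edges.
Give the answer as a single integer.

Answer: 4

Working:
def/use:
  L0 def {d,t} use ∅
  L1 def {n} use ∅
  L2 def {d,n} use {d}
  L3 def {f,n} use ∅
  L4 def {f} use ∅
  L5 def {d,t,v} use {t}
  L6 def {f,n,v} use {f}
  L7 def {f} use {f,v}

Backward fixpoint:
  L0: in=∅ out={d,t}
  L1: in={d,t} out={d,t}
  L2: in={d,t} out={d,t}
  L3: in={t} out={t}
  L4: in={t} out={f,t}
  L5: in={f,t} out={f}
  L6: in={f} out={f,v}
  L7: in={f,v} out=∅

Interfere edges:
  d↔{f,n,t}
  f↔{d,n,t,v}
  n↔{d,f,t,v}
  t↔{d,f,n,v}
  v↔{f,n,t}

Chromatic number:
  lower bound: {d,f,n,t} mutually conflict ⇒ χ ≥ 4
  4-colouring: R0={f}  R1={n}  R2={t}  R3={d,v}
  χ = 4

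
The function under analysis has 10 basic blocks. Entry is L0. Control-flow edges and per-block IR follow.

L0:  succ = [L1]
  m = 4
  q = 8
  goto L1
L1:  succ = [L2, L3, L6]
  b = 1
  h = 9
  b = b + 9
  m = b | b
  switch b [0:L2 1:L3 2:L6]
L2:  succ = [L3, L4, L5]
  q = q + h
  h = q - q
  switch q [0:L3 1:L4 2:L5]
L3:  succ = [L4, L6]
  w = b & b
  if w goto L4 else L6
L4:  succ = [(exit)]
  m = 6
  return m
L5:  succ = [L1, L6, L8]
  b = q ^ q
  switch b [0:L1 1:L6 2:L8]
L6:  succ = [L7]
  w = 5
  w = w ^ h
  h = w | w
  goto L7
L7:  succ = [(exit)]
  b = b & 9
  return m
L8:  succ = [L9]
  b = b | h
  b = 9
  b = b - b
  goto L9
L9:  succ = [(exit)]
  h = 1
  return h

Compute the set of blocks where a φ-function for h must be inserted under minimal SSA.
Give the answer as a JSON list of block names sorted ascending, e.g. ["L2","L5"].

Answer: ["L1", "L3", "L4", "L6"]

Derivation:
idom tree: L1←L0 L2←L1 L3←L1 L4←L1 L5←L2 L6←L1 L7←L6 L8←L5 L9←L8
Dom at joins:
  L1: preds {L0,L5}: {L0} ∩ {L0,L1,L2,L5} = {L0}; idom=L0
  L3: preds {L1,L2}: {L0,L1} ∩ {L0,L1,L2} = {L0,L1}; idom=L1
  L4: preds {L2,L3}: {L0,L1,L2} ∩ {L0,L1,L3} = {L0,L1}; idom=L1
  L6: preds {L1,L3,L5}: {L0,L1} ∩ {L0,L1,L3} ∩ {L0,L1,L2,L5} = {L0,L1}; idom=L1

DF walk-up:
  join L1 pred L0: · stop@L0
  join L1 pred L5: L5→L2→L1 stop@L0
  join L3 pred L1: · stop@L1
  join L3 pred L2: L2 stop@L1
  join L4 pred L2: L2 stop@L1
  join L4 pred L3: L3 stop@L1
  join L6 pred L1: · stop@L1
  join L6 pred L3: L3 stop@L1
  join L6 pred L5: L5→L2 stop@L1
  L0: DF=∅
  L1: DF={L1}
  L2: DF={L1,L3,L4,L6}
  L3: DF={L4,L6}
  L4: DF=∅
  L5: DF={L1,L6}
  L6: DF=∅
  L7: DF=∅
  L8: DF=∅
  L9: DF=∅

φ for h: defs {L1,L2,L6,L9}
  DF⁺ = {L1,L3,L4,L6}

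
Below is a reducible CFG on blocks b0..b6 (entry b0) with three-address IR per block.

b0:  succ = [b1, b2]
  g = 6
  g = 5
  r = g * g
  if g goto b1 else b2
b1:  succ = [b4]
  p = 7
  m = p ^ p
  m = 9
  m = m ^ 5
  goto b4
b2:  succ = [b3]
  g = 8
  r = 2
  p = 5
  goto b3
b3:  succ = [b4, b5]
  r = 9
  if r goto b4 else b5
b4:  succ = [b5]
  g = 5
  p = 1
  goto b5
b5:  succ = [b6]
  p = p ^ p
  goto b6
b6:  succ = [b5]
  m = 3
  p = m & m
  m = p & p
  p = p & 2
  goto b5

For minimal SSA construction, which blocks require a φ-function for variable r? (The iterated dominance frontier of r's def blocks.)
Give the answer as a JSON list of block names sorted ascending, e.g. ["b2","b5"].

idom tree: b1←b0 b2←b0 b3←b2 b4←b0 b5←b0 b6←b5
Dom at joins:
  b4: preds {b1,b3}: {b0,b1} ∩ {b0,b2,b3} = {b0}; idom=b0
  b5: preds {b3,b4,b6}: {b0,b2,b3} ∩ {b0,b4} ∩ {b0,b5,b6} = {b0}; idom=b0

DF derivation:
  b4←b1: walk b1 to b0
  b4←b3: walk b3→b2 to b0
  b5←b3: walk b3→b2 to b0
  b5←b4: walk b4 to b0
  b5←b6: walk b6→b5 to b0
  b0 → ∅
  b1 → {b4}
  b2 → {b4,b5}
  b3 → {b4,b5}
  b4 → {b5}
  b5 → {b5}
  b6 → {b5}

φ for r: defs {b0,b2,b3}
  DF⁺ = {b4,b5}

Answer: ["b4", "b5"]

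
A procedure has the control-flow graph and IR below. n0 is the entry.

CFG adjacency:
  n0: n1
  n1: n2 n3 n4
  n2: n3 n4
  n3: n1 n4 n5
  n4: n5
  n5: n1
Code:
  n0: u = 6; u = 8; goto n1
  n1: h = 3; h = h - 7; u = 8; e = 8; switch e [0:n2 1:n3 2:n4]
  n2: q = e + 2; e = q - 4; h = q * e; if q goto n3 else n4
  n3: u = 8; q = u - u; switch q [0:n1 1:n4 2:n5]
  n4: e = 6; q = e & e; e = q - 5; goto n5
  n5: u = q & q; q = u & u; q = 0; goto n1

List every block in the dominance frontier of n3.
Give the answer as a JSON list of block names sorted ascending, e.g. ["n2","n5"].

Answer: ["n1", "n4", "n5"]

Derivation:
idom tree: n1←n0 n2←n1 n3←n1 n4←n1 n5←n1
Dom at joins:
  n1: preds {n0,n3,n5}: {n0} ∩ {n0,n1,n3} ∩ {n0,n1,n5} = {n0}; idom=n0
  n3: preds {n1,n2}: {n0,n1} ∩ {n0,n1,n2} = {n0,n1}; idom=n1
  n4: preds {n1,n2,n3}: {n0,n1} ∩ {n0,n1,n2} ∩ {n0,n1,n3} = {n0,n1}; idom=n1
  n5: preds {n3,n4}: {n0,n1,n3} ∩ {n0,n1,n4} = {n0,n1}; idom=n1

DF derivation:
  join n1 pred n0: · stop@n0
  join n1 pred n3: n3→n1 stop@n0
  join n1 pred n5: n5→n1 stop@n0
  join n3 pred n1: · stop@n1
  join n3 pred n2: n2 stop@n1
  join n4 pred n1: · stop@n1
  join n4 pred n2: n2 stop@n1
  join n4 pred n3: n3 stop@n1
  join n5 pred n3: n3 stop@n1
  join n5 pred n4: n4 stop@n1
  n0: DF=∅
  n1: DF={n1}
  n2: DF={n3,n4}
  n3: DF={n1,n4,n5}
  n4: DF={n5}
  n5: DF={n1}

DF(n3) = ["n1", "n4", "n5"]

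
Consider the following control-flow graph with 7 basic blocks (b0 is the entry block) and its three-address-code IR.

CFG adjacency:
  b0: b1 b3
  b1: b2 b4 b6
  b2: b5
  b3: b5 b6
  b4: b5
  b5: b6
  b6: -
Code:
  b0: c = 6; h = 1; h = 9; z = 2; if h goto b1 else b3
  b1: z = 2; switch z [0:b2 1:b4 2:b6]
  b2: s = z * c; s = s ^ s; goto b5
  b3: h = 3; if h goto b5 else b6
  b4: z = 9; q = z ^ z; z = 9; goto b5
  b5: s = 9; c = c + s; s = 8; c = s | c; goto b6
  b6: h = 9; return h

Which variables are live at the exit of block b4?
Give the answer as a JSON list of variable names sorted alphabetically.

Answer: ["c"]

Working:
def/use:
  b0: def={c,h,z} ue=∅
  b1: def={z} ue=∅
  b2: def={s} ue={c,z}
  b3: def={h} ue=∅
  b4: def={q,z} ue=∅
  b5: def={c,s} ue={c}
  b6: def={h} ue=∅

Live sets:
  live b0: ∅→{c}
  live b1: {c}→{c,z}
  live b2: {c,z}→{c}
  live b3: {c}→{c}
  live b4: {c}→{c}
  live b5: {c}→∅
  live b6: ∅→∅

live-out(b4) = ["c"]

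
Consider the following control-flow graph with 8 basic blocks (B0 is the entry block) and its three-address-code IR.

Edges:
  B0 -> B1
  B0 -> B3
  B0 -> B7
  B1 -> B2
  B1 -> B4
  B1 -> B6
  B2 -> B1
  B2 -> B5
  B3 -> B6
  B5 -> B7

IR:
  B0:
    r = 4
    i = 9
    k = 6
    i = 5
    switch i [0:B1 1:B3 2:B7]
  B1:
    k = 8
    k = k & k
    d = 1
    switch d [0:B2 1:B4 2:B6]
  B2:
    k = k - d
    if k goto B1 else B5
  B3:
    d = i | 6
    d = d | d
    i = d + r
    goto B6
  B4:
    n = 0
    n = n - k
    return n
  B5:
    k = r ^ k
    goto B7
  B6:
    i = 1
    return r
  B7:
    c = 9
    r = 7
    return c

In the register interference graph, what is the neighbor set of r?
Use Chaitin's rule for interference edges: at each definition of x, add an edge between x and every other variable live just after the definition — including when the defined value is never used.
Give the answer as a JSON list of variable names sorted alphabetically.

Answer: ["c", "d", "i", "k"]

Analysis:
def/use:
  B0: def={i,k,r} ue=∅
  B1: def={d,k} ue=∅
  B2: def={k} ue={d,k}
  B3: def={d,i} ue={i,r}
  B4: def={n} ue={k}
  B5: def={k} ue={k,r}
  B6: def={i} ue={r}
  B7: def={c,r} ue=∅

Backward fixpoint:
  live B0: ∅→{i,r}
  live B1: {r}→{d,k,r}
  live B2: {d,k,r}→{k,r}
  live B3: {i,r}→{r}
  live B4: {k}→∅
  live B5: {k,r}→∅
  live B6: {r}→∅
  live B7: ∅→∅

Interference:
  c — {r}
  d — {k,r}
  i — {r}
  k — {d,n,r}
  n — {k}
  r — {c,d,i,k}

N(r) = ["c", "d", "i", "k"]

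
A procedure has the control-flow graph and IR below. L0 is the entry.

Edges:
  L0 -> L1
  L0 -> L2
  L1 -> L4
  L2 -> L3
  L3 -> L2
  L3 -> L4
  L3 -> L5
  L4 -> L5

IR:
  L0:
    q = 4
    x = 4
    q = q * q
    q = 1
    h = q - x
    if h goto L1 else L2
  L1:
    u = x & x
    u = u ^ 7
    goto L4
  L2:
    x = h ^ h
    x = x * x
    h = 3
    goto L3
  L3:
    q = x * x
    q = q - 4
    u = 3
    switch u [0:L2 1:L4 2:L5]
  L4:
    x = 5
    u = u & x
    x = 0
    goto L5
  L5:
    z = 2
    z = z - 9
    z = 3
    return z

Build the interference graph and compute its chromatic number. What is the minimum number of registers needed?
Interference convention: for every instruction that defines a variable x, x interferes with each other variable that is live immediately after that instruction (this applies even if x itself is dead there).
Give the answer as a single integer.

Block summaries:
  L0: {h,q,x} / ∅
  L1: {u} / {x}
  L2: {h,x} / {h}
  L3: {q,u} / {x}
  L4: {u,x} / {u}
  L5: {z} / ∅

Liveness:
  L0 li=∅ lo={h,x}
  L1 li={x} lo={u}
  L2 li={h} lo={h,x}
  L3 li={h,x} lo={h,u}
  L4 li={u} lo=∅
  L5 li=∅ lo=∅

Interfere edges:
  h — {q,u,x}
  q — {h,x}
  u — {h,x}
  x — {h,q,u}
  z — ∅

Registers:
  {h,q,x} pairwise interfere (3-clique) ⇒ χ ≥ 3
  assign h→R0 q→R2 u→R2 x→R1 z→R0 — no edge inside a register ⇒ χ ≤ 3
  χ = 3

Answer: 3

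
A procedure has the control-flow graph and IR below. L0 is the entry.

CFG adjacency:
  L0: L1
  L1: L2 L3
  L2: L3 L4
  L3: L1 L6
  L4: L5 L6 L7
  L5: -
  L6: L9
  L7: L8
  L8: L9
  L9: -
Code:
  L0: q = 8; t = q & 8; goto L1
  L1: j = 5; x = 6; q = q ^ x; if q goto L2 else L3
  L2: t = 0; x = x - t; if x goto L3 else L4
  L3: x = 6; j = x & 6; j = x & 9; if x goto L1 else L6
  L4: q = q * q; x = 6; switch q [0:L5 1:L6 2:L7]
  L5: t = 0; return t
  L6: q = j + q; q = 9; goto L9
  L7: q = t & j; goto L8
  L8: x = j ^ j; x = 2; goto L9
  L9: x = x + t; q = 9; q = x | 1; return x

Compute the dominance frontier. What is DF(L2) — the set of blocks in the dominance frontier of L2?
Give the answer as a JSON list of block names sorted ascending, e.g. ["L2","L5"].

idom tree: L1←L0 L2←L1 L3←L1 L4←L2 L5←L4 L6←L1 L7←L4 L8←L7 L9←L1
Join-block Dom:
  L1: preds {L0,L3}: {L0} ∩ {L0,L1,L3} = {L0}; idom=L0
  L3: preds {L1,L2}: {L0,L1} ∩ {L0,L1,L2} = {L0,L1}; idom=L1
  L6: preds {L3,L4}: {L0,L1,L3} ∩ {L0,L1,L2,L4} = {L0,L1}; idom=L1
  L9: preds {L6,L8}: {L0,L1,L6} ∩ {L0,L1,L2,L4,L7,L8} = {L0,L1}; idom=L1

DF derivation:
  join L1 pred L0: · stop@L0
  join L1 pred L3: L3→L1 stop@L0
  join L3 pred L1: · stop@L1
  join L3 pred L2: L2 stop@L1
  join L6 pred L3: L3 stop@L1
  join L6 pred L4: L4→L2 stop@L1
  join L9 pred L6: L6 stop@L1
  join L9 pred L8: L8→L7→L4→L2 stop@L1
  L0 → ∅
  L1 → {L1}
  L2 → {L3,L6,L9}
  L3 → {L1,L6}
  L4 → {L6,L9}
  L5 → ∅
  L6 → {L9}
  L7 → {L9}
  L8 → {L9}
  L9 → ∅

DF(L2) = ["L3", "L6", "L9"]

Answer: ["L3", "L6", "L9"]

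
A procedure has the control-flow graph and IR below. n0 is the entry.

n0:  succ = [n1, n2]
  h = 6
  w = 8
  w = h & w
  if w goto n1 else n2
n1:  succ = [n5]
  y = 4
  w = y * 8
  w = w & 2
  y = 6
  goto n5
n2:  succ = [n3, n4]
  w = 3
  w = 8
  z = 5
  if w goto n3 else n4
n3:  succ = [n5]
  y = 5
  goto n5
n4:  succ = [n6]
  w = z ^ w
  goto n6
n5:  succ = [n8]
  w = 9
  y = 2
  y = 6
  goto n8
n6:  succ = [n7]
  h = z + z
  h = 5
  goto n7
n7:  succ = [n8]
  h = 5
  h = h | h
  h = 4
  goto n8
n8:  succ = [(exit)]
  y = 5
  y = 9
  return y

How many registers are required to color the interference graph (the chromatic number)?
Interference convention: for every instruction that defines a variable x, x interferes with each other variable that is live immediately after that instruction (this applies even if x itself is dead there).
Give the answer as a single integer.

def/use:
  n0 def {h,w} use ∅
  n1 def {w,y} use ∅
  n2 def {w,z} use ∅
  n3 def {y} use ∅
  n4 def {w} use {w,z}
  n5 def {w,y} use ∅
  n6 def {h} use {z}
  n7 def {h} use ∅
  n8 def {y} use ∅

Liveness:
  live n0: ∅→∅
  live n1: ∅→∅
  live n2: ∅→{w,z}
  live n3: ∅→∅
  live n4: {w,z}→{z}
  live n5: ∅→∅
  live n6: {z}→∅
  live n7: ∅→∅
  live n8: ∅→∅

Interfere edges:
  h: {w}
  w: {h,z}
  y: ∅
  z: {w}

Colouring:
  lower bound: {h,w} mutually conflict ⇒ χ ≥ 2
  2-colouring: R0={w,y}  R1={h,z}
  χ = 2

Answer: 2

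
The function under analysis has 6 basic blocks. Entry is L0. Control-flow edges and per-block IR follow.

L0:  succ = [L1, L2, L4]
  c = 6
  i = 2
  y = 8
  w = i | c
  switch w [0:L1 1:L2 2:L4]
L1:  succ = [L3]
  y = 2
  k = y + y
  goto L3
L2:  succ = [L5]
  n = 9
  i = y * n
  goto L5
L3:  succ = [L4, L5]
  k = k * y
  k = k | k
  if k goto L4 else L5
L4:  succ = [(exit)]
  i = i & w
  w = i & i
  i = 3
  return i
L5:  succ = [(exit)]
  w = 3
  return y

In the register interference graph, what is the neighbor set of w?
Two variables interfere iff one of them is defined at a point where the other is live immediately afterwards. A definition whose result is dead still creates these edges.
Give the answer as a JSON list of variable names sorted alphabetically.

Block summaries:
  L0 def {c,i,w,y} use ∅
  L1 def {k,y} use ∅
  L2 def {i,n} use {y}
  L3 def {k} use {k,y}
  L4 def {i,w} use {i,w}
  L5 def {w} use {y}

Liveness:
  L0: in=∅ out={i,w,y}
  L1: in={i,w} out={i,k,w,y}
  L2: in={y} out={y}
  L3: in={i,k,w,y} out={i,w,y}
  L4: in={i,w} out=∅
  L5: in={y} out=∅

Interference:
  c — {i,y}
  i — {c,k,w,y}
  k — {i,w,y}
  n — {y}
  w — {i,k,y}
  y — {c,i,k,n,w}

N(w) = ["i", "k", "y"]

Answer: ["i", "k", "y"]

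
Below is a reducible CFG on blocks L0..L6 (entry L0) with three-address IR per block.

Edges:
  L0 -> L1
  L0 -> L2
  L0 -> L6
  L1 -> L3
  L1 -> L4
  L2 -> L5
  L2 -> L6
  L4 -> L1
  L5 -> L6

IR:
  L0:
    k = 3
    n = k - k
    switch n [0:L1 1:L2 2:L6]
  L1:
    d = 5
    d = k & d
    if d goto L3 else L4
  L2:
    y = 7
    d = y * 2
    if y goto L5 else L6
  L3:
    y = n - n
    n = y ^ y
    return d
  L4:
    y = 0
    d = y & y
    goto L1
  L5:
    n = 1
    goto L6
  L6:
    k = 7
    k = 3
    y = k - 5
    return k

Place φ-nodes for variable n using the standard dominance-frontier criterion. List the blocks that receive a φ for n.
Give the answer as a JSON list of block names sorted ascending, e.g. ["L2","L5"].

idom tree: L1←L0 L2←L0 L3←L1 L4←L1 L5←L2 L6←L0
Dom∩ at merges:
  L1: preds {L0,L4}: {L0} ∩ {L0,L1,L4} = {L0}; idom=L0
  L6: preds {L0,L2,L5}: {L0} ∩ {L0,L2} ∩ {L0,L2,L5} = {L0}; idom=L0

Frontier:
  L1←L0: walk · to L0
  L1←L4: walk L4→L1 to L0
  L6←L0: walk · to L0
  L6←L2: walk L2 to L0
  L6←L5: walk L5→L2 to L0
  L0 → ∅
  L1 → {L1}
  L2 → {L6}
  L3 → ∅
  L4 → {L1}
  L5 → {L6}
  L6 → ∅

φ for n: defs {L0,L3,L5}
  DF⁺ = {L6}

Answer: ["L6"]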